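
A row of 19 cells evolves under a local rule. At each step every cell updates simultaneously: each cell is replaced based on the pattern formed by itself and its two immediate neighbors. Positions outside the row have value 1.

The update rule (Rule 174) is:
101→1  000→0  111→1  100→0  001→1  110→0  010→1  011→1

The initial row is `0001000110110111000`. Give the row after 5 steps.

0011001101101110001
0110011011011100011
1100110110111000111
1001101101110001111
0011011011100011111

0011011011100011111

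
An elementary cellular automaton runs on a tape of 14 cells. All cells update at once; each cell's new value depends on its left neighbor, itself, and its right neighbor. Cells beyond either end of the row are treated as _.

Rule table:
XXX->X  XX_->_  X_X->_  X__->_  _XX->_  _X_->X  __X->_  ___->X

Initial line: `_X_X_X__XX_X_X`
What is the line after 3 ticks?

_X_X_X__X__X_X

_X_X_X_____X_X
_X_X_X_XXX_X_X
_X_X_X__X__X_X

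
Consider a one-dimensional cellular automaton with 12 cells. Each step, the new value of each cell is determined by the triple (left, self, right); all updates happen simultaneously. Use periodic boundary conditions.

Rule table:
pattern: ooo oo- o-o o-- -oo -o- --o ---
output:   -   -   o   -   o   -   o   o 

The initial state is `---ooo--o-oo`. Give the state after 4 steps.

--oo--oo--oo

-ooo---o-oo-
oo---oo-oo--
o--ooo-oo--o
--oo--oo--oo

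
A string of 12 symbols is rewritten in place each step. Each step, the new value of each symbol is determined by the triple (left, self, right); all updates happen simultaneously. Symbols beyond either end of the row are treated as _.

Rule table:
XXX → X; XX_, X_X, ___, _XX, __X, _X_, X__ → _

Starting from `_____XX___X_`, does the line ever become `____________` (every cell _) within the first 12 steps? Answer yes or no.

yes

____________
all cells are _ at step 1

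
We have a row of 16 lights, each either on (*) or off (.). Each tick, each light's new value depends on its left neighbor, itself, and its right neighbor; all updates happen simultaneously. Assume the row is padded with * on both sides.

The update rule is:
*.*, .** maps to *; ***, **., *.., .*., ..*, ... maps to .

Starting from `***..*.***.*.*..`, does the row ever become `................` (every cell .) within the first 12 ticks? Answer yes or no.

......**..*.*...
......*....*....
................
all cells are . at tick 3

yes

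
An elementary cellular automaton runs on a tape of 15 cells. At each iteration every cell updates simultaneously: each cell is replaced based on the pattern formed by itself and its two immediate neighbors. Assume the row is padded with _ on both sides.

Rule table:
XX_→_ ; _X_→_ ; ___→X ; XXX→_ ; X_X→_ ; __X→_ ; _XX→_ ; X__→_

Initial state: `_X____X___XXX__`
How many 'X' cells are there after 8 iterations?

___XX___X_____X
XX____X___XXX__
___XX___X_____X  (repeats iteration 1; period 2)
iteration 8: XX____X___XXX__
count of X: 6

6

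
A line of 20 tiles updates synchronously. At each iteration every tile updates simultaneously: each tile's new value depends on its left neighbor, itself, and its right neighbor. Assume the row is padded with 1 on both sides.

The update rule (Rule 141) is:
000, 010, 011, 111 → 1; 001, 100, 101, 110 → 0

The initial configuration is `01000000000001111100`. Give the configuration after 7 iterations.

iteration 1: 01011111111101111000
iteration 2: 01011111111001110010
iteration 3: 01011111110001100010
iteration 4: 01011111100101001010
iteration 5: 01011111000101001010
iteration 6: 01011110010101001010
iteration 7: 01011100010101001010

01011100010101001010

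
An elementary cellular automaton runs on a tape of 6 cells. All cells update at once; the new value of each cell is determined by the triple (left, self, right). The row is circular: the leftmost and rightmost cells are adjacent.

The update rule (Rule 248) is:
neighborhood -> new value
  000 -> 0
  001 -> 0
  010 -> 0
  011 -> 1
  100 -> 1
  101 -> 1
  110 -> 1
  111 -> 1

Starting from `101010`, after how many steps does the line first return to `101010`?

2

step 1: 010101
step 2: 101010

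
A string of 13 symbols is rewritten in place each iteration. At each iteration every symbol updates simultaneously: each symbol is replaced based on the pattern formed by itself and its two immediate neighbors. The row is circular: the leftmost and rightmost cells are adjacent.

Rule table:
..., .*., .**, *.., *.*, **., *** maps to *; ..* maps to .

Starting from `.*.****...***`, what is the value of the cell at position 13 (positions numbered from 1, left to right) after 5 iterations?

*********.***
*************
*************  (fixed point — unchanged through iteration 5)
position 13 holds *

*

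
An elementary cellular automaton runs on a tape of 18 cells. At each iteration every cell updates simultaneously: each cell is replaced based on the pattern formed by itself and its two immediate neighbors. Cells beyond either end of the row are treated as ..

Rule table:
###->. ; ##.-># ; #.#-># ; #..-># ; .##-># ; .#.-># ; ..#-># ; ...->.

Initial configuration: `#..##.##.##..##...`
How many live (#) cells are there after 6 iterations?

8

################..
#..............##.
##............####
###..........##..#
#.##........######
#####......##....#
count of #: 8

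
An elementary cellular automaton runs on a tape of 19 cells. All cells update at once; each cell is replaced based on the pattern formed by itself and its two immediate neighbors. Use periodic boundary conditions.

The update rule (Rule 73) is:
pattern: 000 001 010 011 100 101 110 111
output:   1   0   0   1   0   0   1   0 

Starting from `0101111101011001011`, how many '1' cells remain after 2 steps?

9

0001000100011000011
0100010001011011011
count of 1: 9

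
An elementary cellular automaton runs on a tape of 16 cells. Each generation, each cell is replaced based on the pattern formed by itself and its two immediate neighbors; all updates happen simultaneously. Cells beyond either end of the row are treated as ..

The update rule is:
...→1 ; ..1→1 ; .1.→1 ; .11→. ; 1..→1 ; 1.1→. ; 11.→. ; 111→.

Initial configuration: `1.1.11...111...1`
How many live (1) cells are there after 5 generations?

7

1.1...111...1111
1.1111...111....
1.....111...1111
111111...111....
......111...1111
count of 1: 7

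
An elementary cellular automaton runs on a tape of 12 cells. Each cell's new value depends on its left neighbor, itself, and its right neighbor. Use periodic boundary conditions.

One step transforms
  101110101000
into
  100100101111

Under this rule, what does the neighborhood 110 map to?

0

At position 4 the neighborhood is 110; the next row has 0 there.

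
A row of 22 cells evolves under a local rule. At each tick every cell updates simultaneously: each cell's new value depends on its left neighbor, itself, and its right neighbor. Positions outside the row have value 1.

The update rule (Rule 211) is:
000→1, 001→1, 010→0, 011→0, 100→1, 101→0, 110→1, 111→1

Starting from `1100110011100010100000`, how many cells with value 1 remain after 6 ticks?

17

1111011101111100011111
1111001100111111101111
1111110111011111100111
1111110011001111111011
1111111101110111111001
1111111100110011111110
count of 1: 17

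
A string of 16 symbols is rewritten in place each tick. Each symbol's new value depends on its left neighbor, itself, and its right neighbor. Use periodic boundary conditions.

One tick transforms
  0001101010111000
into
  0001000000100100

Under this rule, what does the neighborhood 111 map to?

At position 11 the neighborhood is 111; the next row has 0 there.

0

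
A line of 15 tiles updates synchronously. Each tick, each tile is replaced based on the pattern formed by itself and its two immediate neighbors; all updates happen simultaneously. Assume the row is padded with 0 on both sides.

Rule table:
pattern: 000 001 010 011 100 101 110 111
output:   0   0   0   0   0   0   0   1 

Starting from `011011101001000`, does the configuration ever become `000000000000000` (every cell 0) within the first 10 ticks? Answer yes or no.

000001000000000
000000000000000
all cells are 0 at tick 2

yes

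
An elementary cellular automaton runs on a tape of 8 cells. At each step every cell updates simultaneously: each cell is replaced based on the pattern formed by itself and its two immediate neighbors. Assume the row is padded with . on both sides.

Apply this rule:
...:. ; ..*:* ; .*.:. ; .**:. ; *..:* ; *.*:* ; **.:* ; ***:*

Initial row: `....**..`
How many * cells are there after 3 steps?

...*.**.
..*.*.**
.*.*.*.*
count of *: 4

4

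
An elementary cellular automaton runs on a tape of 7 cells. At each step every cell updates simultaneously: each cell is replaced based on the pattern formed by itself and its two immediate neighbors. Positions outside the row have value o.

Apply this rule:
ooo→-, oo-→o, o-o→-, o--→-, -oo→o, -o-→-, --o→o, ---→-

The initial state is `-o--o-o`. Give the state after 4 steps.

---o--o
--o--oo
-o--oo-
---ooo-

---ooo-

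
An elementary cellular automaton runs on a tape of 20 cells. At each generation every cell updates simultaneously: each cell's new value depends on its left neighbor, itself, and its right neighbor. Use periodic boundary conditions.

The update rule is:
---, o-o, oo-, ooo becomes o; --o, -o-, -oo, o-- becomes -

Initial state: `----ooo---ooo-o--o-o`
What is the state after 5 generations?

generation 1: -oo--oo-o--ooo----o-
generation 2: --o---oo----oo-oo---
generation 3: o---o--o-oo--oo-o-oo
generation 4: o-o-----o-o---oo-o-o
generation 5: oo--ooo--o--o--oo-o-

oo--ooo--o--o--oo-o-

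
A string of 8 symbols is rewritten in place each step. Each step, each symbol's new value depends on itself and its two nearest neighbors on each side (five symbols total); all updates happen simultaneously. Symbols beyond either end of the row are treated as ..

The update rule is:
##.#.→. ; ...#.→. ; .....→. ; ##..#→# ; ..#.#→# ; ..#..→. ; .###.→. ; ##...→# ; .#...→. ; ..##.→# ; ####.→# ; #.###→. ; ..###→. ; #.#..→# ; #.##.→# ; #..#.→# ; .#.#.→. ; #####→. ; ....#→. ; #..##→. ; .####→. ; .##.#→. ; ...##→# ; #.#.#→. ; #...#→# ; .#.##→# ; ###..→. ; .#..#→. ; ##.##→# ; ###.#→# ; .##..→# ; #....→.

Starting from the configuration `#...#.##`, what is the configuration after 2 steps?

..##..#.

..#.####
..##..#.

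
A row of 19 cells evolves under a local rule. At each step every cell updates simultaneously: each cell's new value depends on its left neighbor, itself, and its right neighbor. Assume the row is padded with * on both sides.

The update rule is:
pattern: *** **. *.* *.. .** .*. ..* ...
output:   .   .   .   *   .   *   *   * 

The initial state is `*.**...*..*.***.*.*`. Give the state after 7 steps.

....*******........

step 1: ....*******.....*..
step 2: ****.......********
step 3: ....*******........
step 4: ****.......********  (repeats step 2; period 2)
step 7: ....*******........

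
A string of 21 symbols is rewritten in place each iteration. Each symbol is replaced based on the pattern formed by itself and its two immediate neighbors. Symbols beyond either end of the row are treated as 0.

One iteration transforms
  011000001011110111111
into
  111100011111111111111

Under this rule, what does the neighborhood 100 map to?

1

At position 3 the neighborhood is 100; the next row has 1 there.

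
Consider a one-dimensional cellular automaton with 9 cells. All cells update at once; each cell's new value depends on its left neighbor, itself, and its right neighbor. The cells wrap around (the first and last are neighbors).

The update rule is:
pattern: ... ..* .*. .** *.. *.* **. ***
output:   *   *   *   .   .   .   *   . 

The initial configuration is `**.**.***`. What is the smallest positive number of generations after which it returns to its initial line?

2

.*..*....
**.**.***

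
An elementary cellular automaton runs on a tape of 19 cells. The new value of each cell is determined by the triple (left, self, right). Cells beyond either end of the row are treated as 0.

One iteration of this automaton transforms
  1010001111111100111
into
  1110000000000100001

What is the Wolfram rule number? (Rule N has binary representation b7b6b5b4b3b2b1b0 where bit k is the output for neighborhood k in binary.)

100

position 7: 111 → 0  (bit 7 = 0)
position 13: 110 → 1  (bit 6 = 1)
position 1: 101 → 1  (bit 5 = 1)
position 3: 100 → 0  (bit 4 = 0)
position 6: 011 → 0  (bit 3 = 0)
position 0: 010 → 1  (bit 2 = 1)
position 5: 001 → 0  (bit 1 = 0)
position 4: 000 → 0  (bit 0 = 0)
bits b7..b0 = 01100100 = 100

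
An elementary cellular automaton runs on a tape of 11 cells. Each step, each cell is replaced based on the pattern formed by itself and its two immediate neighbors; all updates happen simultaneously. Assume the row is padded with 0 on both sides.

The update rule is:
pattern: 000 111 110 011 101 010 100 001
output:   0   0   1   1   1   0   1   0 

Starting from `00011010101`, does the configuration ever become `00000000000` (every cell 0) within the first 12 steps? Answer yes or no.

no

00011101010
00010110101
00001111010
00001001101
00000101110
00000011011
00000011111
00000010001
00000001000
00000000100
00000000010
00000000001
step 12 is 00000000001, still not uniform 0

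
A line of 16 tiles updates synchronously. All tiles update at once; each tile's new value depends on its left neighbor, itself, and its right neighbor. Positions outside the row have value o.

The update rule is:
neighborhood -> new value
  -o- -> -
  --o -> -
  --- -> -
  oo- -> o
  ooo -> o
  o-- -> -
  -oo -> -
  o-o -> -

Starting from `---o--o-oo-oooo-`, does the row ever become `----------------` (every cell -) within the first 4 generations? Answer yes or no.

yes

---------o--ooo-
-------------oo-
--------------o-
----------------
all cells are - at generation 4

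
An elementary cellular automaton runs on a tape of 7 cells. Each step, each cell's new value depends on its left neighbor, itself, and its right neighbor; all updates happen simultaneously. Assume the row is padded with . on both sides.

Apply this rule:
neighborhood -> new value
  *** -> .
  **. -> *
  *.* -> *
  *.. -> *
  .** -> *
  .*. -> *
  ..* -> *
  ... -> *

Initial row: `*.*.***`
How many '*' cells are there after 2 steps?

4

*****.*
*...***
count of *: 4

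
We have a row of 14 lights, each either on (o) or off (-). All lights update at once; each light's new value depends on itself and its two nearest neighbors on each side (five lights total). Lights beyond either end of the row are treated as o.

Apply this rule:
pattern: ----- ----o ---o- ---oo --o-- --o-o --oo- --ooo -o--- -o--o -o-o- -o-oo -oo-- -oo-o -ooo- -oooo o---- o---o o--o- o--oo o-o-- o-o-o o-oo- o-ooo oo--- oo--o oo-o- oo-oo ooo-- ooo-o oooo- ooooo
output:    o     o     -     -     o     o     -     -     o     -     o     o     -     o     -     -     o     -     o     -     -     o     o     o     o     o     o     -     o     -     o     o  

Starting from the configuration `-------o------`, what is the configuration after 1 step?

oooooo-oooooo-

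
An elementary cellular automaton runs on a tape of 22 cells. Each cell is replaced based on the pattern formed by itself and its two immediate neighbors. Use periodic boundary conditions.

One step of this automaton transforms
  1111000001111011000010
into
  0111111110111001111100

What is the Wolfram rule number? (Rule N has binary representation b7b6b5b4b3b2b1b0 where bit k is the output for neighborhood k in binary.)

position 1: 111 → 1  (bit 7 = 1)
position 3: 110 → 1  (bit 6 = 1)
position 13: 101 → 0  (bit 5 = 0)
position 4: 100 → 1  (bit 4 = 1)
position 0: 011 → 0  (bit 3 = 0)
position 20: 010 → 0  (bit 2 = 0)
position 8: 001 → 1  (bit 1 = 1)
position 5: 000 → 1  (bit 0 = 1)
bits b7..b0 = 11010011 = 211

211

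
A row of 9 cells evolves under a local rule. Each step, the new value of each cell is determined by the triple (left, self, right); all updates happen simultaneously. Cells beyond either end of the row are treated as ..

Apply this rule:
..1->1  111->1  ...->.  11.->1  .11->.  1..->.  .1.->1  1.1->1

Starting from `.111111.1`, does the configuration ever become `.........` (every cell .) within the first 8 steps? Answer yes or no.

1.1111111
11.111111
.11.11111
1.11.1111
11.11.111
.11.11.11
1.11.11.1
11.11.111
step 8 is 11.11.111, still not uniform .

no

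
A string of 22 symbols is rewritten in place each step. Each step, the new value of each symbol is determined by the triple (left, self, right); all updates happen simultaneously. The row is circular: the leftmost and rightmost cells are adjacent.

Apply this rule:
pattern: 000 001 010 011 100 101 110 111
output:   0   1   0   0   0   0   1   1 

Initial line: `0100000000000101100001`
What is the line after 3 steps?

step 1: 0000000000001000100010
step 2: 0000000000010001000100
step 3: 0000000000100010001000

0000000000100010001000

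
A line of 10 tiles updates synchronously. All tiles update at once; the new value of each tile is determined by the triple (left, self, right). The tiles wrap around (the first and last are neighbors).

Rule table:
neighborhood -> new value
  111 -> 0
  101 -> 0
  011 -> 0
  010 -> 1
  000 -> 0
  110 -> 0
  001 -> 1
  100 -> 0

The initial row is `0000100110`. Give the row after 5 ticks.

tick 1: 0001101000
tick 2: 0010001000
tick 3: 0110011000
tick 4: 1000100000
tick 5: 1001100001

1001100001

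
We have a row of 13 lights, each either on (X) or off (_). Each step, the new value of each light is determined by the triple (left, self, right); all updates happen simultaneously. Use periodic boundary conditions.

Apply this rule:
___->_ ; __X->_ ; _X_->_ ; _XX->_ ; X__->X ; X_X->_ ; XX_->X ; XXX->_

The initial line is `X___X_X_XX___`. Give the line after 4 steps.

_X_______XX__
__X_______XX_
___X_______XX
X___X_______X

X___X_______X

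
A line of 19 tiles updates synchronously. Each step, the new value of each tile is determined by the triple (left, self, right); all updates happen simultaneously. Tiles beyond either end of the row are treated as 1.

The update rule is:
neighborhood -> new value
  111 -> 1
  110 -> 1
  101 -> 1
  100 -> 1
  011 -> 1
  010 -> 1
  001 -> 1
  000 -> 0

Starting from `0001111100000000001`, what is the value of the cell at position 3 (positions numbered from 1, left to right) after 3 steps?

1

1011111110000000011
1111111111000000111
1111111111100001111
position 3 holds 1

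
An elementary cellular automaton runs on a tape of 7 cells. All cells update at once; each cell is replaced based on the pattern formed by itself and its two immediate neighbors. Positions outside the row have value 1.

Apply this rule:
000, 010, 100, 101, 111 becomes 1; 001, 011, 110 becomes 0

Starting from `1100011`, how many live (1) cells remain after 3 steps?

5

step 1: 1011001
step 2: 0100100
step 3: 1110110
count of 1: 5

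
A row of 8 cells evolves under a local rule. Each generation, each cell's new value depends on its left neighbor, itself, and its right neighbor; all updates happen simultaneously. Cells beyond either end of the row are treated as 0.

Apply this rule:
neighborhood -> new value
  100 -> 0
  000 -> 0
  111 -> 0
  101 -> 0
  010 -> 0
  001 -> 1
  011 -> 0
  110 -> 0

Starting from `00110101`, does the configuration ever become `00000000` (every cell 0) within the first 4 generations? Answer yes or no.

generation 1: 01000000
generation 2: 10000000
generation 3: 00000000
all cells are 0 at generation 3

yes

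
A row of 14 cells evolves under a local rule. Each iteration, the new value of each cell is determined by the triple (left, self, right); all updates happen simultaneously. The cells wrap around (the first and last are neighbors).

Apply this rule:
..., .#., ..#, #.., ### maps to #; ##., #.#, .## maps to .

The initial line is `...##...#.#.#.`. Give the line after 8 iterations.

iteration 1: ###..####.#.##
iteration 2: ##.##.##..#..#
iteration 3: #.......#####.
iteration 4: ########.###..
iteration 5: .######...#.##
iteration 6: ..####.####...
iteration 7: ##.##...##.###
iteration 8: #....###....##

#....###....##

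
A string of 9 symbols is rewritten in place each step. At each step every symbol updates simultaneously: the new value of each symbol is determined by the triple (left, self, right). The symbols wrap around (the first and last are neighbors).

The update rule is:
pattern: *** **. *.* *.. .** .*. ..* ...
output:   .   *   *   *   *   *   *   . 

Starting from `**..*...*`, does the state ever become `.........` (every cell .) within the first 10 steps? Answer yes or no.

no

step 1: .*****.**
step 2: **...****
step 3: .**.**...
step 4: *******..
step 5: *.....***
step 6: **...**..
step 7: ***.*****
step 8: ..***....
step 9: .**.**...  (repeats step 3; period 6)
step 10: *******..
step 10 is *******.., still not uniform .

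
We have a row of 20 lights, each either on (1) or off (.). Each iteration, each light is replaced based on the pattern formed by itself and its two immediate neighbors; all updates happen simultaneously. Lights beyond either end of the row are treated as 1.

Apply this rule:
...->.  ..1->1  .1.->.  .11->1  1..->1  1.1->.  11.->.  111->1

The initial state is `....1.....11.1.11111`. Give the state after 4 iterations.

iteration 1: 1..1.1...11....11111
iteration 2: .11...1.11.1..111111
iteration 3: .1.1.1..1...11111111
iteration 4: ......11.1.111111111

......11.1.111111111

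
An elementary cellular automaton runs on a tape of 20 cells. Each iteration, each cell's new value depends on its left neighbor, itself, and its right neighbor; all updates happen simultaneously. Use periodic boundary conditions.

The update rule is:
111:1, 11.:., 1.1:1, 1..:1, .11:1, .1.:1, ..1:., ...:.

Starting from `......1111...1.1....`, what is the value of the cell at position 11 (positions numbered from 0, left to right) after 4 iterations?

......111.1..1111...
......11.111.111.1..
......1.111.111.111.
......1111.111.111.1
position 11 holds 1

1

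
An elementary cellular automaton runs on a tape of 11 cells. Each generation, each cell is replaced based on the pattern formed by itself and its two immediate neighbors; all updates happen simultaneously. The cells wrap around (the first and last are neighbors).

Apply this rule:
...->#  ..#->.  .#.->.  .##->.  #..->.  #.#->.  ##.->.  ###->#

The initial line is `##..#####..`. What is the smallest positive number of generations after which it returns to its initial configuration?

4

.....###...
####..#..##
###.......#
##..#####..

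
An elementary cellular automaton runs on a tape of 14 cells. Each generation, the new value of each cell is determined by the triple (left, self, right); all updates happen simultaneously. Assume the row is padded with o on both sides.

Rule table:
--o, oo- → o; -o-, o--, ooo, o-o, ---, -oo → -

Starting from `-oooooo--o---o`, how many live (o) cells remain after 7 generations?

3

------o-o---o-
-----o-----o--
----o-----o--o
---o-----o--o-
--o-----o--o--
-o-----o--o--o
------o--o--o-
count of o: 3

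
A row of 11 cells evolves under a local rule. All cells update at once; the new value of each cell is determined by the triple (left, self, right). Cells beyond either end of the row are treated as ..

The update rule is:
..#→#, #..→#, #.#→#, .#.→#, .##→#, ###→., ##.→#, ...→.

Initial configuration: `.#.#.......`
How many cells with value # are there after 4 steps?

step 1: #####......
step 2: #...##.....
step 3: ##.####....
step 4: ####..##...
count of #: 6

6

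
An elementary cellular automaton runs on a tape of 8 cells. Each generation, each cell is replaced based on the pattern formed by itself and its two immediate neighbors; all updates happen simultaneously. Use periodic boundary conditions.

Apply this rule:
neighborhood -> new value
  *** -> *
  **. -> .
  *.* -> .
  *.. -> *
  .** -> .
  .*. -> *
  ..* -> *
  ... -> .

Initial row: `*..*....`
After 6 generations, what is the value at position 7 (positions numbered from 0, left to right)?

.

*****..*
****.**.
.**.....
*..*....  (repeats generation 0; period 4)
generation 6: ****.**.
position 7 holds .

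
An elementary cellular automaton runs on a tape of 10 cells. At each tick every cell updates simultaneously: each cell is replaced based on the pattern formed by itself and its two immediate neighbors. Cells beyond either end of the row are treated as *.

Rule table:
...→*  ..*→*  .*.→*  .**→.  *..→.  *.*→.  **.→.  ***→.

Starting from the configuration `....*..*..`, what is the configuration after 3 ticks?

.*********

.****.**.*
..........
.*********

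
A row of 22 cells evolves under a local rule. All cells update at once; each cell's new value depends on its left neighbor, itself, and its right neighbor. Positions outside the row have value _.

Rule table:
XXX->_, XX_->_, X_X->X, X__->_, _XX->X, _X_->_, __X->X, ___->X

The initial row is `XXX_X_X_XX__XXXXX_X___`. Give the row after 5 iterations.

_X_XX__XX__XX__XX___X_

X__X_X_XX__XX____X__XX
__X_X_XX__XX__XXX__XX_
XX_X_XX__XX__XX___XX__
X_X_XX__XX__XX__XXX__X
_X_XX__XX__XX__XX___X_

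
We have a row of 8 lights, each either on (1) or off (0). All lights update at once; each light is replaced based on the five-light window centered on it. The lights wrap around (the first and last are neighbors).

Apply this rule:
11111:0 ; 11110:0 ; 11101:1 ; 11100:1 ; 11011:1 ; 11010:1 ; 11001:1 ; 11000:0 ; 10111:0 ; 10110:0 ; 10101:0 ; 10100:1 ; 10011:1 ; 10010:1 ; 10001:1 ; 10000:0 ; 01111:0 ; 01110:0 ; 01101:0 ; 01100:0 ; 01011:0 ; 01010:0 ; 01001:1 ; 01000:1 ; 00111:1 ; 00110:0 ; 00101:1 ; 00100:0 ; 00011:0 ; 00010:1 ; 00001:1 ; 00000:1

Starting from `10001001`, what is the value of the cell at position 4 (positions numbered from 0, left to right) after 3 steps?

step 1: 00110110
step 2: 10001000
step 3: 01110111
position 4 holds 0

0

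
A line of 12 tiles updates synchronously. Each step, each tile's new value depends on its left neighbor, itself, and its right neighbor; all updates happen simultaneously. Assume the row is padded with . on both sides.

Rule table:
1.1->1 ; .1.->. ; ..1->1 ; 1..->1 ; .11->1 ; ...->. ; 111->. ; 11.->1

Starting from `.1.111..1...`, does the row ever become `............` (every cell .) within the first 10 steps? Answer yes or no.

1.11.111.1..
.11111.11.1.
11...11111.1
111.11...11.
1.11111.1111
.11...111..1
1111.11.111.
1..111111.11
.111....1111
11.11..11..1
step 10 is 11.11..11..1, still not uniform .

no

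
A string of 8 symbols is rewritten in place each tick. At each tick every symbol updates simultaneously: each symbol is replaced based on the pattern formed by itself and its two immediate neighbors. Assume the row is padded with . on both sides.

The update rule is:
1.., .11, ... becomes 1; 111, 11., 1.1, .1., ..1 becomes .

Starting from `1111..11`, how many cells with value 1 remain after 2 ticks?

1...1.1.
.11....1
count of 1: 3

3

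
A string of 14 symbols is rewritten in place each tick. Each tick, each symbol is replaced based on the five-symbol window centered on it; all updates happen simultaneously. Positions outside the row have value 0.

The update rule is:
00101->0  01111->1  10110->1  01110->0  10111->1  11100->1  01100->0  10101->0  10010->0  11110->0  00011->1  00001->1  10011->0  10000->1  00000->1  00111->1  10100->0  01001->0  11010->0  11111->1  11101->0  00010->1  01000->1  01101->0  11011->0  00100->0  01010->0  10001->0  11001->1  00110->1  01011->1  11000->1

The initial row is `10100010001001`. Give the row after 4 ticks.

01111111110000

tick 1: 00010101010000
tick 2: 11100000001111
tick 3: 10111111111101
tick 4: 01111111110000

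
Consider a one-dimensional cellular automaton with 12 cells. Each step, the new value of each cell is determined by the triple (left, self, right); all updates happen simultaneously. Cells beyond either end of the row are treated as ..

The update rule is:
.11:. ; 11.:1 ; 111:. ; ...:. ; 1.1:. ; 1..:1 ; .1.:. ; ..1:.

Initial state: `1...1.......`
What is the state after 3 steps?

.1...1......
..1...1.....
...1...1....

...1...1....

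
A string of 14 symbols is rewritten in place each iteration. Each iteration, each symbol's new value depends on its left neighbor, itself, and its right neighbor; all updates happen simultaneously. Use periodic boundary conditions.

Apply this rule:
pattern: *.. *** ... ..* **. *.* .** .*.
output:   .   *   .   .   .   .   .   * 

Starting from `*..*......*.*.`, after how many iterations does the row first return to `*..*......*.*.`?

1

*..*......*.*.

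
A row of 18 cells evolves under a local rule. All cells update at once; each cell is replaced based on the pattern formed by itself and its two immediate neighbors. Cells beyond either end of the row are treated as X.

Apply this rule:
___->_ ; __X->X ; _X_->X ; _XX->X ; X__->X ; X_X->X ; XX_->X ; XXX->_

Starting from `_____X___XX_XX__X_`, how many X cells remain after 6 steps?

16

X___XXX_XXXXXXXXXX
XX_XX_XXX_________
_XXXXXX_XX_______X
XX____XXXXX_____XX
_XX__XX___XX___XX_
XXXXXXXX_XXXX_XXXX
count of X: 16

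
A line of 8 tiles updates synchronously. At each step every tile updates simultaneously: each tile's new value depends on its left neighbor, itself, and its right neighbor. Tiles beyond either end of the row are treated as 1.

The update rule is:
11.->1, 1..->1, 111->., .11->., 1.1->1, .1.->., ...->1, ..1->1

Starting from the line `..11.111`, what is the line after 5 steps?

step 1: 11.11...
step 2: .11.1111
step 3: 1.11....
step 4: 11.11111
step 5: .11.....

.11.....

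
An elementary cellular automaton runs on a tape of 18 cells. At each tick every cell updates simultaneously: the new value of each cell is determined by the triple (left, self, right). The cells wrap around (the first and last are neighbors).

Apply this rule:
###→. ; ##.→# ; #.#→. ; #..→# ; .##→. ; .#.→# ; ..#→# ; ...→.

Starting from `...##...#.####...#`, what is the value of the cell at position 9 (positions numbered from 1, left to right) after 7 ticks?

tick 1: #.#.##.##....##.##
tick 2: #.#..#..##..#.#...
tick 3: #.######.####.##.#
tick 4: #......#....#..#..
tick 5: ##....###..#######
tick 6: .##..#..###.......
tick 7: #.######..##......
position 9 holds .

.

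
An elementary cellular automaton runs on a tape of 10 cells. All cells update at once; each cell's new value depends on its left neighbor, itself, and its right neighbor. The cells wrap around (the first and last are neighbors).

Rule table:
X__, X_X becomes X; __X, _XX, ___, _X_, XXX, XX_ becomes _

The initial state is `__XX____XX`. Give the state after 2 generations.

generation 1: X___X_____
generation 2: _X___X____

_X___X____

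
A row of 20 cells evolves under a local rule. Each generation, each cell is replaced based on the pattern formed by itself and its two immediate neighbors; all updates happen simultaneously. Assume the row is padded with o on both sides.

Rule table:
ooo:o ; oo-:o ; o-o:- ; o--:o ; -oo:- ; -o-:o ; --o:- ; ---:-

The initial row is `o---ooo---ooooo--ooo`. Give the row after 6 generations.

ooooooo---ooo---ooo-

oo---ooo---ooooo--oo
ooo---ooo---ooooo--o
oooo---ooo---ooooo--
ooooo---ooo---ooooo-
oooooo---ooo---oooo-
ooooooo---ooo---ooo-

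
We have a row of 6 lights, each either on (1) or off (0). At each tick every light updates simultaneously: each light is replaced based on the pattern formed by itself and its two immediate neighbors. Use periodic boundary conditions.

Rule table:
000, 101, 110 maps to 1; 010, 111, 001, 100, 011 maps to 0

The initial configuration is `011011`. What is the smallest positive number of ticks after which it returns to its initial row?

101101
110110
011011

3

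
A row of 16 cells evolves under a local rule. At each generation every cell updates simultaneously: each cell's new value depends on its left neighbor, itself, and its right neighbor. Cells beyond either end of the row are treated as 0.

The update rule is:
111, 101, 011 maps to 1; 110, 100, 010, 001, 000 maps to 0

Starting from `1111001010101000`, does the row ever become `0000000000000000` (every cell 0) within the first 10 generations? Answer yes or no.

yes

1110000101010000
1100000010100000
1000000001000000
0000000000000000
all cells are 0 at generation 4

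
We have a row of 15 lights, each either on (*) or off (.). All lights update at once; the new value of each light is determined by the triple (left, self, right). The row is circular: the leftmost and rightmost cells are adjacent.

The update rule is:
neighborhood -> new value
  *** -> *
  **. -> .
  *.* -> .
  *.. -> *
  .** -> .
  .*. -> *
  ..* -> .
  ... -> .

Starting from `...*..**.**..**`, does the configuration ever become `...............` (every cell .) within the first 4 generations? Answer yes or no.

*..**......*...
**...*.....**..
..*..**......*.
..**...*.....**
generation 4 is ..**...*.....**, still not uniform .

no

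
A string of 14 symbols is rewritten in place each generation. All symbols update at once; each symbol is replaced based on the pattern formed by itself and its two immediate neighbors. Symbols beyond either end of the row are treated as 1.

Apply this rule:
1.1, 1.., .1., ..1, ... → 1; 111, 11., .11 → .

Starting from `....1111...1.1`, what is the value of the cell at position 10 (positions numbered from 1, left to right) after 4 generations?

.

generation 1: 1111....11111.
generation 2: ....1111.....1
generation 3: 1111....11111.  (repeats generation 1; period 2)
generation 4: ....1111.....1
position 10 holds .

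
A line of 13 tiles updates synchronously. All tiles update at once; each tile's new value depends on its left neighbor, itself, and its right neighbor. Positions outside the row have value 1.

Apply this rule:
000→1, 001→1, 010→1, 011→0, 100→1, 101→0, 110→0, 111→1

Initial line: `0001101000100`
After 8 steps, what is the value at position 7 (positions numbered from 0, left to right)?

step 1: 1110001111111
step 2: 1101110111111
step 3: 1000100011111
step 4: 0111111101111
step 5: 0011111000111
step 6: 1101110111011
step 7: 1000100010001
step 8: 0111111111110
position 7 holds 1

1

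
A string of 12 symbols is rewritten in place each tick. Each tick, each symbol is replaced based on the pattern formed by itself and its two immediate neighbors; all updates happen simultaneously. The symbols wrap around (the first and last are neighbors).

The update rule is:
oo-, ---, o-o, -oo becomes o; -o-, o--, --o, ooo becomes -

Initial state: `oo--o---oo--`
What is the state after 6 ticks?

tick 1: oo----o-oo--
tick 2: oo-oo--ooo--
tick 3: ooooo--o-o--
tick 4: o---o---o---
tick 5: --o---o---o-
tick 6: o---o---o---

o---o---o---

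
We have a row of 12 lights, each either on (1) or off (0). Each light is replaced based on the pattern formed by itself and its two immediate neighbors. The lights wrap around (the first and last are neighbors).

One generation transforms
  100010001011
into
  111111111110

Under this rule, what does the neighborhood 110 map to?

1

At position 0 the neighborhood is 110; the next row has 1 there.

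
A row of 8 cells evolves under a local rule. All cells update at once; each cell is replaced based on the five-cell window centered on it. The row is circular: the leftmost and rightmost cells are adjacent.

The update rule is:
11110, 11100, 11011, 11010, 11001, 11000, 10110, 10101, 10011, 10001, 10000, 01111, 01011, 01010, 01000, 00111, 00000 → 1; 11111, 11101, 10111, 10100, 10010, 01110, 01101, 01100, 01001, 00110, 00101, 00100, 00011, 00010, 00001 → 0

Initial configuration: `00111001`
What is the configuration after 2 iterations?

01101100
00011011

00011011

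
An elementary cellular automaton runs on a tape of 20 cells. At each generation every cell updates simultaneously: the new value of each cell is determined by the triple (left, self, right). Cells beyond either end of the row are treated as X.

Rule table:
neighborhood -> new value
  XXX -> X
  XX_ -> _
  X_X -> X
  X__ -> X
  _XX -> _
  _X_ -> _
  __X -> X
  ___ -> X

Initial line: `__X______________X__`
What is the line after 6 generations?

X_X_X_X_XXXX_X_X_X_X

generation 1: XX_XXXXXXXXXXXXXX_XX
generation 2: X_X_XXXXXXXXXXXX_X_X
generation 3: _X_X_XXXXXXXXXX_X_X_
generation 4: X_X_X_XXXXXXXX_X_X_X
generation 5: _X_X_X_XXXXXX_X_X_X_
generation 6: X_X_X_X_XXXX_X_X_X_X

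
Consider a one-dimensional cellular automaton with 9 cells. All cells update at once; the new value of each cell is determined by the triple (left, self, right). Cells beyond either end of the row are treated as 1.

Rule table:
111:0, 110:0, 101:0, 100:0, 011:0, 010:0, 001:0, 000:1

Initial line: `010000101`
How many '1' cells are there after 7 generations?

generation 1: 000110000
generation 2: 010000110
generation 3: 000110000  (repeats generation 1; period 2)
generation 7: 000110000
count of 1: 2

2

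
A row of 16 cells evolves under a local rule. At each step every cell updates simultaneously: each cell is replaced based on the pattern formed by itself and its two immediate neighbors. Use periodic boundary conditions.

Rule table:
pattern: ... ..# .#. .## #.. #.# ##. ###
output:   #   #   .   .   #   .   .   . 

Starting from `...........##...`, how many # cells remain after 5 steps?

14

step 1: ###########..###
step 2: ...........##...  (repeats step 0; period 2)
step 5: ###########..###
count of #: 14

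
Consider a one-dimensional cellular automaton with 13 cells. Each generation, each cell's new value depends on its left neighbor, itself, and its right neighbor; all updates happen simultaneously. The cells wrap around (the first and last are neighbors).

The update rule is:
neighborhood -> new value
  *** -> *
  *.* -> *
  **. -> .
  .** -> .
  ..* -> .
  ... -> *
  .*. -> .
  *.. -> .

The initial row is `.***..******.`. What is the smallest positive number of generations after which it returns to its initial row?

14

..*....****..
*...**..**..*
..*..........
*...*********
..*..********
......******.
*****..****..
.***....**...
..*..**....**
........**...
*******....**
******..**..*
*****........
.***..******.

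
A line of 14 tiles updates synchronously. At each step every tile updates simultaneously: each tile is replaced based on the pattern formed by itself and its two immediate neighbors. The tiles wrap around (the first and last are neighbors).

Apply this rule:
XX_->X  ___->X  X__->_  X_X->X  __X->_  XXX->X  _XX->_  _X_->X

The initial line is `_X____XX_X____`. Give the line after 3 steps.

_X_XX__XXX_XXX
XXX_X___XXX_XX
XXXXX_X__XXX_X

XXXXX_X__XXX_X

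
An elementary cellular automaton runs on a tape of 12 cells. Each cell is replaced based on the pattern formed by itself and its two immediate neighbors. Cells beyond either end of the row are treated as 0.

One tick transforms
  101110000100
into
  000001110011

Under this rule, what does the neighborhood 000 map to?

At position 6 the neighborhood is 000; the next row has 1 there.

1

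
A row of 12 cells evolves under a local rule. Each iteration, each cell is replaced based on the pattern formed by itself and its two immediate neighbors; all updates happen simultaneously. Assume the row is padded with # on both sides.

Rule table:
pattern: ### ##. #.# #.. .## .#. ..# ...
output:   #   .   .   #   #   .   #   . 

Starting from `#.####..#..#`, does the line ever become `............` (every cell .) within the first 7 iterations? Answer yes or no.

..###.##.###
####..#..###
###.##.#####
##..#..#####
#.##.#######
..#..#######
##.#########
iteration 7 is ##.#########, still not uniform .

no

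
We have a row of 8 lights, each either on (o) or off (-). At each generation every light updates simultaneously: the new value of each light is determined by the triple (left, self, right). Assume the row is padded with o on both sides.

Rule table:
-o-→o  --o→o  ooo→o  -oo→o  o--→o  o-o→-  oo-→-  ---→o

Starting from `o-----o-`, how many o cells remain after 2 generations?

5

-oooooo-
-ooooo--
count of o: 5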